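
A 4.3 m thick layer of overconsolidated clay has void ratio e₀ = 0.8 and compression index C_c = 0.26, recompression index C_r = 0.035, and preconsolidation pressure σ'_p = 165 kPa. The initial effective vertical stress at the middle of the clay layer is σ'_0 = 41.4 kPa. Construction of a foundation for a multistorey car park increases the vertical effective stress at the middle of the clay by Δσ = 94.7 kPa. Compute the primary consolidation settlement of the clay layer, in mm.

Final effective stress: σ'_f = 41.4 + 94.7 = 136.1 kPa.
σ'_f = 136.1 ≤ σ'_p = 165 kPa, so the clay remains overconsolidated and only the recompression index applies:
S_c = C_r·H/(1+e₀)·log₁₀(σ'_f/σ'_0) = 0.035×4.3/1.8×log₁₀(136.1/41.4)
    = 0.083612 × 0.51686 = 0.04322 m

S_c ≈ 43.2 mm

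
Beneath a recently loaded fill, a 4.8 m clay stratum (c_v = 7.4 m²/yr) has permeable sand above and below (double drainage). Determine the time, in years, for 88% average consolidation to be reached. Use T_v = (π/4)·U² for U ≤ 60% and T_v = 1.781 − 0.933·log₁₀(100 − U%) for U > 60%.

t ≈ 0.603 years

Drainage path length: H_d = H/2 = 2.4 m (double drainage).
U > 60%: T_v = 1.781 − 0.933·log₁₀(100 − 88) = 0.77412.
t = T_v·H_d²/c_v = 0.77412×2.4²/7.4 = 0.6026 years.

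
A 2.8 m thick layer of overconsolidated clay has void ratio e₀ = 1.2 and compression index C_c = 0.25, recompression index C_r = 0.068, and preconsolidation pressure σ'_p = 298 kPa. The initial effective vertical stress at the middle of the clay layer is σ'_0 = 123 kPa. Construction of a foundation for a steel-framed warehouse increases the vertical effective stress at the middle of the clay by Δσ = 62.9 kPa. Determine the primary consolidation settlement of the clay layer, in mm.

S_c ≈ 15.5 mm

Final effective stress: σ'_f = 123 + 62.9 = 185.9 kPa.
σ'_f = 185.9 ≤ σ'_p = 298 kPa, so the clay remains overconsolidated and only the recompression index applies:
S_c = C_r·H/(1+e₀)·log₁₀(σ'_f/σ'_0) = 0.068×2.8/2.2×log₁₀(185.9/123)
    = 0.086544 × 0.17937 = 0.01552 m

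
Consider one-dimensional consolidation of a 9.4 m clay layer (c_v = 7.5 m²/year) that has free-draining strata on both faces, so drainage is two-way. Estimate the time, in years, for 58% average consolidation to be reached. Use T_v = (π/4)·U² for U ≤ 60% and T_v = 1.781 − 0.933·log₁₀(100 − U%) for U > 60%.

Drainage path length: H_d = H/2 = 4.7 m (double drainage).
U ≤ 60%: T_v = (π/4)·U² = (π/4)×0.58² = 0.26421.
t = T_v·H_d²/c_v = 0.26421×4.7²/7.5 = 0.7782 years.

t ≈ 0.778 years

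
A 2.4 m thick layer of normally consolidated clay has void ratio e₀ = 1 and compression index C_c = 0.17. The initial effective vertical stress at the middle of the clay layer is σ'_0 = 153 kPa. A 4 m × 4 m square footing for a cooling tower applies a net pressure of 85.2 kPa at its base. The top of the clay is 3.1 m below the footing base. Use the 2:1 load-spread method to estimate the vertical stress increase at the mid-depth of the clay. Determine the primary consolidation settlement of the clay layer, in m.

S_c ≈ 0.0108 m

Mid-depth of clay below the footing base: z = 3.1 + 2.4/2 = 4.3 m.
Stress increase at mid-clay by the 2:1 spreading method:
Δσ = qBL/((B+z)(L+z)) = 85.2×4×4/((4+4.3)(4+4.3)) = 19.788 kPa
Final effective stress: σ'_f = σ'_0 + Δσ = 153 + 19.788 = 172.79 kPa.
Normally consolidated clay, so the full stress increment lies on the virgin compression line:
S_c = C_c·H/(1+e₀)·log₁₀(σ'_f/σ'_0) = 0.17×2.4/(1+1)×log₁₀(172.79/153)
    = 0.204 × 0.052827 = 0.01078 m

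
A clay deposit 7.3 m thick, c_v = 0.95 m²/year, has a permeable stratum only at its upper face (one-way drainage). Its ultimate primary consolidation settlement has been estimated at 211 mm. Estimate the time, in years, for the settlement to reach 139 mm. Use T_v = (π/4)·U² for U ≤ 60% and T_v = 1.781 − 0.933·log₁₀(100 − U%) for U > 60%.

Drainage path length: H_d = H = 7.3 m (single drainage).
U = S(t)/S_ult = 139/211 = 0.6588.
U > 60%: T_v = 1.781 − 0.933·log₁₀(100 − 65.877) = 0.35066.
t = T_v·H_d²/c_v = 0.35066×7.3²/0.95 = 19.67 years.

t ≈ 19.7 years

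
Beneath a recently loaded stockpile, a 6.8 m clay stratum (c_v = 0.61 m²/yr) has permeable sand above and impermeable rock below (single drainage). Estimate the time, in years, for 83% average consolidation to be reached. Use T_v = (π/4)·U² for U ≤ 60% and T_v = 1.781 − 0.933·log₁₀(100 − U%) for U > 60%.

t ≈ 48 years

Drainage path length: H_d = H = 6.8 m (single drainage).
U > 60%: T_v = 1.781 − 0.933·log₁₀(100 − 83) = 0.63299.
t = T_v·H_d²/c_v = 0.63299×6.8²/0.61 = 47.98 years.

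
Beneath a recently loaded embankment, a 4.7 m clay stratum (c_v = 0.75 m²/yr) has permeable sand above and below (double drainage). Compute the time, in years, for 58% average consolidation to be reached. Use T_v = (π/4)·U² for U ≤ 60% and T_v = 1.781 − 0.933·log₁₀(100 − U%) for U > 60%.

Drainage path length: H_d = H/2 = 2.35 m (double drainage).
U ≤ 60%: T_v = (π/4)·U² = (π/4)×0.58² = 0.26421.
t = T_v·H_d²/c_v = 0.26421×2.35²/0.75 = 1.945 years.

t ≈ 1.95 years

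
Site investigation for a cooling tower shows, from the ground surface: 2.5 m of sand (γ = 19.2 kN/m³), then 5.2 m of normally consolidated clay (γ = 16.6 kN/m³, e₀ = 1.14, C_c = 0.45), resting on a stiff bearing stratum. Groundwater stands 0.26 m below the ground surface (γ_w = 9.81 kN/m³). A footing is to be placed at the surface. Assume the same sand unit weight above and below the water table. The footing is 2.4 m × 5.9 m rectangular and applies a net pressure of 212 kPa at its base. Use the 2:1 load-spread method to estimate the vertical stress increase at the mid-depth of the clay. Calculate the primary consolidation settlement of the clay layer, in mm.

S_c ≈ 288 mm

Mid-depth of clay below the ground surface: z = 2.5 + 5.2/2 = 5.1 m.
Total vertical stress at mid-clay: σ_v = 19.2×2.5 + 16.6×2.6 = 91.16 kPa.
Pore pressure: u = 9.81×(5.1 − 0.26) = 47.48 kPa.
Initial effective stress: σ'_0 = σ_v − u = 91.16 − 47.48 = 43.68 kPa.
Stress increase at mid-clay by the 2:1 spreading method:
Δσ = qBL/((B+z)(L+z)) = 212×2.4×5.9/((2.4+5.1)(5.9+5.1)) = 36.387 kPa
Final effective stress: σ'_f = σ'_0 + Δσ = 43.68 + 36.387 = 80.067 kPa.
Normally consolidated clay, so the full stress increment lies on the virgin compression line:
S_c = C_c·H/(1+e₀)·log₁₀(σ'_f/σ'_0) = 0.45×5.2/(1+1.14)×log₁₀(80.067/43.68)
    = 1.0935 × 0.26317 = 0.2878 m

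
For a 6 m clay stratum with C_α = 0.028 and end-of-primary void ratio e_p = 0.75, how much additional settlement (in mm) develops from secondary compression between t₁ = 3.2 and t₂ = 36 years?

S_s ≈ 101 mm

Secondary compression: S_s = C_α·H/(1+e_p)·log₁₀(t₂/t₁)
S_s = 0.028×6/(1+0.75)×log₁₀(36/3.2)
    = 0.096 × 1.051 = 0.1009 m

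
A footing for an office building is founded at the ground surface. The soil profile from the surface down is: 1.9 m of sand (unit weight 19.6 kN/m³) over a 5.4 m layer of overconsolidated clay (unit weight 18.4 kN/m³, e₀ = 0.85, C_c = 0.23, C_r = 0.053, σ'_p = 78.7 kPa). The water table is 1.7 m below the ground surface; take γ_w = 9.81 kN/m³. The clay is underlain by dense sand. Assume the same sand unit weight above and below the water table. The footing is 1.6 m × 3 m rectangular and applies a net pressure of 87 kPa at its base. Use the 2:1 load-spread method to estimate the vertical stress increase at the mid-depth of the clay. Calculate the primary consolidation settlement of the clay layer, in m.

Mid-depth of clay below the ground surface: z = 1.9 + 5.4/2 = 4.6 m.
Total vertical stress at mid-clay: σ_v = 19.6×1.9 + 18.4×2.7 = 86.92 kPa.
Pore pressure: u = 9.81×(4.6 − 1.7) = 28.449 kPa.
Initial effective stress: σ'_0 = σ_v − u = 86.92 − 28.449 = 58.471 kPa.
Stress increase at mid-clay by the 2:1 spreading method:
Δσ = qBL/((B+z)(L+z)) = 87×1.6×3/((1.6+4.6)(3+4.6)) = 8.8625 kPa
Final effective stress: σ'_f = 58.471 + 8.8625 = 67.334 kPa.
σ'_f = 67.334 ≤ σ'_p = 78.7 kPa, so the clay remains overconsolidated and only the recompression index applies:
S_c = C_r·H/(1+e₀)·log₁₀(σ'_f/σ'_0) = 0.053×5.4/1.85×log₁₀(67.334/58.471)
    = 0.1547 × 0.061294 = 0.009482 m

S_c ≈ 0.00948 m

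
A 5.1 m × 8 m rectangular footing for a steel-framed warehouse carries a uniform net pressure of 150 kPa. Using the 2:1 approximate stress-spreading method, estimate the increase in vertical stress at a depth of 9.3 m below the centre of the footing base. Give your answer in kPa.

Δσ_z ≈ 24.6 kPa

By the 2:1 method the load spreads at 1 horizontal : 2 vertical, so at depth z the loaded area has grown by z in each plan dimension:
Δσ = qBL/((B+z)(L+z)) = 150×5.1×8/((5.1+9.3)(8+9.3)) = 24.566 kPa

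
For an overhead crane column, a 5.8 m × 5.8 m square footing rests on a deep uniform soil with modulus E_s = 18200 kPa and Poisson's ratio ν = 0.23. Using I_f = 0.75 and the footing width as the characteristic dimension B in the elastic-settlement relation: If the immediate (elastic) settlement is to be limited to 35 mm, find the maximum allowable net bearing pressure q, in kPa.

q ≈ 155 kPa

S_e = q·B·(1−ν²)/E_s · I_f  ⇒  q = S_e·E_s / (B·(1−ν²)·I_f).
q = 0.035 × 18200 / (5.8 × 0.9471 × 0.75) = 154.6 kPa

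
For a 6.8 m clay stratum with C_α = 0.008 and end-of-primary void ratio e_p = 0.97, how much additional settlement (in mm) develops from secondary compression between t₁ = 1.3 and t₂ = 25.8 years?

S_s ≈ 35.8 mm

Secondary compression: S_s = C_α·H/(1+e_p)·log₁₀(t₂/t₁)
S_s = 0.008×6.8/(1+0.97)×log₁₀(25.8/1.3)
    = 0.02761 × 1.298 = 0.03583 m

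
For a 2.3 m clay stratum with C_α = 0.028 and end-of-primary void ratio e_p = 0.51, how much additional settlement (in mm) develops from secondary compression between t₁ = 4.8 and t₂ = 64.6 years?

Secondary compression: S_s = C_α·H/(1+e_p)·log₁₀(t₂/t₁)
S_s = 0.028×2.3/(1+0.51)×log₁₀(64.6/4.8)
    = 0.04265 × 1.129 = 0.04815 m

S_s ≈ 48.2 mm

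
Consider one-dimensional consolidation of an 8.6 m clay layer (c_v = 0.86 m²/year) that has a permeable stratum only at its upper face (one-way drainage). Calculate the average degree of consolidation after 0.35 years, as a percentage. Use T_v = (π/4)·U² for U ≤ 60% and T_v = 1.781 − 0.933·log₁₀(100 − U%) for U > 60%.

Drainage path length: H_d = H = 8.6 m (single drainage).
T_v = c_v·t/H_d² = 0.86×0.35/8.6² = 0.0040698.
T_v = 0.0040698 corresponds to the U ≤ 60% branch:
U = √(4T_v/π) = 0.07198

U ≈ 7.2 %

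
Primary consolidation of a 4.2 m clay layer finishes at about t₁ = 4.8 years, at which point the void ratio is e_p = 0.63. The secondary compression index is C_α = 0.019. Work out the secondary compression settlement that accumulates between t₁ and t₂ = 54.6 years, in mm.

Secondary compression: S_s = C_α·H/(1+e_p)·log₁₀(t₂/t₁)
S_s = 0.019×4.2/(1+0.63)×log₁₀(54.6/4.8)
    = 0.04896 × 1.056 = 0.0517 m

S_s ≈ 51.7 mm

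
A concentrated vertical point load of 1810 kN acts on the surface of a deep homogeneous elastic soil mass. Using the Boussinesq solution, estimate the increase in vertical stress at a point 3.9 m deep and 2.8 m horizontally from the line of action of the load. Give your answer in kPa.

Boussinesq vertical stress below a point load on an elastic half-space:
Δσ_z = 3P/(2πz²) · [1 + (r/z)²]^(−5/2)
r/z = 2.8/3.9 = 0.71795; [1+(r/z)²]^(−5/2) = 0.35371.
Δσ_z = 3×1810/(2π×3.9²) × 0.35371 = 56.819 × 0.35371 = 20.1 kPa

Δσ_z ≈ 20.1 kPa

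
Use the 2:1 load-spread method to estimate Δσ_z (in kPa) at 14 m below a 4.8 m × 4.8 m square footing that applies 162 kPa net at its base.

By the 2:1 method the load spreads at 1 horizontal : 2 vertical, so at depth z the loaded area has grown by z in each plan dimension:
Δσ = qBL/((B+z)(L+z)) = 162×4.8×4.8/((4.8+14)(4.8+14)) = 10.56 kPa

Δσ_z ≈ 10.6 kPa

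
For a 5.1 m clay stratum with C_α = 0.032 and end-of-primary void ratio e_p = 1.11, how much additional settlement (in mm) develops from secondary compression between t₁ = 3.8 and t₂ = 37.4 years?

Secondary compression: S_s = C_α·H/(1+e_p)·log₁₀(t₂/t₁)
S_s = 0.032×5.1/(1+1.11)×log₁₀(37.4/3.8)
    = 0.07735 × 0.9931 = 0.07681 m

S_s ≈ 76.8 mm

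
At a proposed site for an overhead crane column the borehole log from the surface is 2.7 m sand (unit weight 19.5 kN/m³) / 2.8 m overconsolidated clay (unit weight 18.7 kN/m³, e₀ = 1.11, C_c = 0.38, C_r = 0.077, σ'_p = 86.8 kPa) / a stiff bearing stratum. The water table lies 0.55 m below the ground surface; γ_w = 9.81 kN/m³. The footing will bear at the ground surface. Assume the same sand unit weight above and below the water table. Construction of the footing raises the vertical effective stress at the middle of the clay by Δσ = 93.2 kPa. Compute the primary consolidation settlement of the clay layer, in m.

S_c ≈ 0.13 m

Mid-depth of clay below the ground surface: z = 2.7 + 2.8/2 = 4.1 m.
Total vertical stress at mid-clay: σ_v = 19.5×2.7 + 18.7×1.4 = 78.83 kPa.
Pore pressure: u = 9.81×(4.1 − 0.55) = 34.825 kPa.
Initial effective stress: σ'_0 = σ_v − u = 78.83 − 34.825 = 44.005 kPa.
Final effective stress: σ'_f = 44.005 + 93.2 = 137.21 kPa.
σ'_f = 137.21 > σ'_p = 86.8 kPa, so the stress path crosses the preconsolidation pressure — recompression up to σ'_p, then virgin compression beyond:
S_c = H/(1+e₀)·[C_r·log₁₀(σ'_p/σ'_0) + C_c·log₁₀(σ'_f/σ'_p)]
    = 2.8/2.11 × [0.077×log₁₀(86.8/44.005) + 0.38×log₁₀(137.21/86.8)]
    = 1.327 × [0.022716 + 0.075569] = 0.1304 m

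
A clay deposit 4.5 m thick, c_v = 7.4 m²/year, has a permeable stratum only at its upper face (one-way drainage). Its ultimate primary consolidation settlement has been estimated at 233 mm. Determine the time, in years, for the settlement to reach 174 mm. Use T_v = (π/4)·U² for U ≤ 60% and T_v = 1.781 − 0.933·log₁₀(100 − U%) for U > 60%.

t ≈ 1.29 years

Drainage path length: H_d = H = 4.5 m (single drainage).
U = S(t)/S_ult = 174/233 = 0.7468.
U > 60%: T_v = 1.781 − 0.933·log₁₀(100 − 74.678) = 0.47154.
t = T_v·H_d²/c_v = 0.47154×4.5²/7.4 = 1.29 years.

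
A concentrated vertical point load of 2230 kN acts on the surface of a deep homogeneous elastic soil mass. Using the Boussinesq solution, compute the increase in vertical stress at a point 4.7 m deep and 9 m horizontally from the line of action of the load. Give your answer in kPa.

Δσ_z ≈ 1.02 kPa

Boussinesq vertical stress below a point load on an elastic half-space:
Δσ_z = 3P/(2πz²) · [1 + (r/z)²]^(−5/2)
r/z = 9/4.7 = 1.9149; [1+(r/z)²]^(−5/2) = 0.021254.
Δσ_z = 3×2230/(2π×4.7²) × 0.021254 = 48.2 × 0.021254 = 1.024 kPa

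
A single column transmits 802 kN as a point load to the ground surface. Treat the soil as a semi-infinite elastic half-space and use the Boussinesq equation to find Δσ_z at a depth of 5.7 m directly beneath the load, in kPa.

Boussinesq vertical stress below a point load on an elastic half-space:
Δσ_z = 3P/(2πz²) · [1 + (r/z)²]^(−5/2)
r/z = 0/5.7 = 0; [1+(r/z)²]^(−5/2) = 1.
Δσ_z = 3×802/(2π×5.7²) × 1 = 11.786 × 1 = 11.79 kPa

Δσ_z ≈ 11.8 kPa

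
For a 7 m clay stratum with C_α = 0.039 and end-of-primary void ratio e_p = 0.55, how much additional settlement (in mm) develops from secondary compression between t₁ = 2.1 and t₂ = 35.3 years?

Secondary compression: S_s = C_α·H/(1+e_p)·log₁₀(t₂/t₁)
S_s = 0.039×7/(1+0.55)×log₁₀(35.3/2.1)
    = 0.1761 × 1.226 = 0.2159 m

S_s ≈ 216 mm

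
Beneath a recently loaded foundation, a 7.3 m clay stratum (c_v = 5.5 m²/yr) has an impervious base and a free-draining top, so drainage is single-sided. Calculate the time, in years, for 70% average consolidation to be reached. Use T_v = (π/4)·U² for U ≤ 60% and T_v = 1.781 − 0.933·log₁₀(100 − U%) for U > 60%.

Drainage path length: H_d = H = 7.3 m (single drainage).
U > 60%: T_v = 1.781 − 0.933·log₁₀(100 − 70) = 0.40285.
t = T_v·H_d²/c_v = 0.40285×7.3²/5.5 = 3.903 years.

t ≈ 3.9 years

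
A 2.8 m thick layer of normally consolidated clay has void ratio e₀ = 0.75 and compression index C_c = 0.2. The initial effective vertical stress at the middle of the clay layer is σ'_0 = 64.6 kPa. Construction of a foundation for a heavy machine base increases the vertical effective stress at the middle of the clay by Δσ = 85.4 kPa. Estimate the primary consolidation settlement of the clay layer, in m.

S_c ≈ 0.117 m

Final effective stress: σ'_f = σ'_0 + Δσ = 64.6 + 85.4 = 150 kPa.
Normally consolidated clay, so the full stress increment lies on the virgin compression line:
S_c = C_c·H/(1+e₀)·log₁₀(σ'_f/σ'_0) = 0.2×2.8/(1+0.75)×log₁₀(150/64.6)
    = 0.32 × 0.36586 = 0.1171 m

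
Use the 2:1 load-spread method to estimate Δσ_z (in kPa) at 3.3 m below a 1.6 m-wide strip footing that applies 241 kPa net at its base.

Δσ_z ≈ 78.7 kPa

By the 2:1 method the load spreads at 1 horizontal : 2 vertical, so at depth z the loaded area has grown by z in each plan dimension:
Δσ = qB/(B+z) = 241×1.6/(1.6+3.3) = 78.694 kPa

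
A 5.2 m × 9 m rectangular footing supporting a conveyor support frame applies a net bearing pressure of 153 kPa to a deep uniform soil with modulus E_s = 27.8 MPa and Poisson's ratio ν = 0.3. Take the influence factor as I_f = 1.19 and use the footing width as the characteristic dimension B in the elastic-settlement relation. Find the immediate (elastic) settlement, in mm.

S_e ≈ 31 mm

Immediate (elastic) settlement: S_e = q·B·(1−ν²)/E_s · I_f.
E_s = 27.8 MPa = 27800 kPa.
S_e = 153 × 5.2 × (1 − 0.3²) / 27800 × 1.19
    = 153 × 5.2 × 0.91 / 27800 × 1.19
    = 0.03099 m = 30.99 mm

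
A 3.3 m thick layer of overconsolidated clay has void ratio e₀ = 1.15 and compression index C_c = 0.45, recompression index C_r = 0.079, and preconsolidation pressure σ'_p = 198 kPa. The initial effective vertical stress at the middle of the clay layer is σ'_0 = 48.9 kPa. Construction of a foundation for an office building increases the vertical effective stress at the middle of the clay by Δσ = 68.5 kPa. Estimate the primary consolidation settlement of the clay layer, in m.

S_c ≈ 0.0461 m

Final effective stress: σ'_f = 48.9 + 68.5 = 117.4 kPa.
σ'_f = 117.4 ≤ σ'_p = 198 kPa, so the clay remains overconsolidated and only the recompression index applies:
S_c = C_r·H/(1+e₀)·log₁₀(σ'_f/σ'_0) = 0.079×3.3/2.15×log₁₀(117.4/48.9)
    = 0.12126 × 0.38036 = 0.04612 m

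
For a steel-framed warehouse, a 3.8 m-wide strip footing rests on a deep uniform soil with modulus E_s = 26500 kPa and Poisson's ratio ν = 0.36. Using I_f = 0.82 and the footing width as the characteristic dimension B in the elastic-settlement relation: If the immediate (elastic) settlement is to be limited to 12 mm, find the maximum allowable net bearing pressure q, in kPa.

S_e = q·B·(1−ν²)/E_s · I_f  ⇒  q = S_e·E_s / (B·(1−ν²)·I_f).
q = 0.012 × 26500 / (3.8 × 0.8704 × 0.82) = 117.2 kPa

q ≈ 117 kPa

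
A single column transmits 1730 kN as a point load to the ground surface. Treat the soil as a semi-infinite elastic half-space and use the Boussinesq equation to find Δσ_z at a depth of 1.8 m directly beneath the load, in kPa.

Boussinesq vertical stress below a point load on an elastic half-space:
Δσ_z = 3P/(2πz²) · [1 + (r/z)²]^(−5/2)
r/z = 0/1.8 = 0; [1+(r/z)²]^(−5/2) = 1.
Δσ_z = 3×1730/(2π×1.8²) × 1 = 254.94 × 1 = 254.9 kPa

Δσ_z ≈ 255 kPa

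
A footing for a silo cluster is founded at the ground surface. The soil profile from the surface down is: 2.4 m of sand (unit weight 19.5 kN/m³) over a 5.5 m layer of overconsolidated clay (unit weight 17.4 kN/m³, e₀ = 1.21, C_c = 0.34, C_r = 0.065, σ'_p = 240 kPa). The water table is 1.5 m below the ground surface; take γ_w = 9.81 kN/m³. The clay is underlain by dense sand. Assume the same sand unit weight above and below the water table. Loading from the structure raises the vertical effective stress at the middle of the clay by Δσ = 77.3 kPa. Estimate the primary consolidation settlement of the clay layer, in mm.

S_c ≈ 58.9 mm

Mid-depth of clay below the ground surface: z = 2.4 + 5.5/2 = 5.15 m.
Total vertical stress at mid-clay: σ_v = 19.5×2.4 + 17.4×2.75 = 94.65 kPa.
Pore pressure: u = 9.81×(5.15 − 1.5) = 35.806 kPa.
Initial effective stress: σ'_0 = σ_v − u = 94.65 − 35.806 = 58.844 kPa.
Final effective stress: σ'_f = 58.844 + 77.3 = 136.14 kPa.
σ'_f = 136.14 ≤ σ'_p = 240 kPa, so the clay remains overconsolidated and only the recompression index applies:
S_c = C_r·H/(1+e₀)·log₁₀(σ'_f/σ'_0) = 0.065×5.5/2.21×log₁₀(136.14/58.844)
    = 0.16177 × 0.36428 = 0.05893 m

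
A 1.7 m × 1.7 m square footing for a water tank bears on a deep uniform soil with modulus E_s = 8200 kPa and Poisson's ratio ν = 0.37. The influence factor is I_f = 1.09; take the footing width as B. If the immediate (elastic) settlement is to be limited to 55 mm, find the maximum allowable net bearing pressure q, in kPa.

q ≈ 282 kPa

S_e = q·B·(1−ν²)/E_s · I_f  ⇒  q = S_e·E_s / (B·(1−ν²)·I_f).
q = 0.055 × 8200 / (1.7 × 0.8631 × 1.09) = 282 kPa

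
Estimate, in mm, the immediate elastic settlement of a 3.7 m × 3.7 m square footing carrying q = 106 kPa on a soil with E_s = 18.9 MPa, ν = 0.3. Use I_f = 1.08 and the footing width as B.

S_e ≈ 20.4 mm

Immediate (elastic) settlement: S_e = q·B·(1−ν²)/E_s · I_f.
E_s = 18.9 MPa = 18900 kPa.
S_e = 106 × 3.7 × (1 − 0.3²) / 18900 × 1.08
    = 106 × 3.7 × 0.91 / 18900 × 1.08
    = 0.02039 m = 20.39 mm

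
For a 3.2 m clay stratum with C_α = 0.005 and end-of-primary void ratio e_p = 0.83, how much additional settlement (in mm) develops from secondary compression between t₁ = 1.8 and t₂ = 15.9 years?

S_s ≈ 8.27 mm

Secondary compression: S_s = C_α·H/(1+e_p)·log₁₀(t₂/t₁)
S_s = 0.005×3.2/(1+0.83)×log₁₀(15.9/1.8)
    = 0.008743 × 0.9461 = 0.008272 m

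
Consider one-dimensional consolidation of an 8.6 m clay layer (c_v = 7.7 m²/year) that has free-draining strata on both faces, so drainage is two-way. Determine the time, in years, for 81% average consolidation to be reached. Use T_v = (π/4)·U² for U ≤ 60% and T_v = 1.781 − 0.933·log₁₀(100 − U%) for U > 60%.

t ≈ 1.41 years

Drainage path length: H_d = H/2 = 4.3 m (double drainage).
U > 60%: T_v = 1.781 − 0.933·log₁₀(100 − 81) = 0.58792.
t = T_v·H_d²/c_v = 0.58792×4.3²/7.7 = 1.412 years.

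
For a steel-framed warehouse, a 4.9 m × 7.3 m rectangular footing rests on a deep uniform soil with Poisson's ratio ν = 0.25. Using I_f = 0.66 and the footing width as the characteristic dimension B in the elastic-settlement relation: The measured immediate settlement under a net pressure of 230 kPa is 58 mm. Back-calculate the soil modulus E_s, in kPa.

E_s ≈ 12000 kPa

S_e = q·B·(1−ν²)/E_s · I_f  ⇒  E_s = q·B·(1−ν²)·I_f / S_e.
E_s = 230 × 4.9 × 0.9375 × 0.66 / 0.058 = 12020 kPa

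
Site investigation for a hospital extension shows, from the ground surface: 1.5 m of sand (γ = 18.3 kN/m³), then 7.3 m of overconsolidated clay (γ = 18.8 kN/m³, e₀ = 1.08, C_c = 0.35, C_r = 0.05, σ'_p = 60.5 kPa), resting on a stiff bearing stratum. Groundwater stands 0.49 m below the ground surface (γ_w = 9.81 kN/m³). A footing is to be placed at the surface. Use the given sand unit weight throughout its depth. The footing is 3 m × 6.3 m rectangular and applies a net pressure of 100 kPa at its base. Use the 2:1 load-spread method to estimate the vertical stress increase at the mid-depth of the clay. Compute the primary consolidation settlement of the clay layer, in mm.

S_c ≈ 96.4 mm

Mid-depth of clay below the ground surface: z = 1.5 + 7.3/2 = 5.15 m.
Total vertical stress at mid-clay: σ_v = 18.3×1.5 + 18.8×3.65 = 96.07 kPa.
Pore pressure: u = 9.81×(5.15 − 0.49) = 45.715 kPa.
Initial effective stress: σ'_0 = σ_v − u = 96.07 − 45.715 = 50.355 kPa.
Stress increase at mid-clay by the 2:1 spreading method:
Δσ = qBL/((B+z)(L+z)) = 100×3×6.3/((3+5.15)(6.3+5.15)) = 20.253 kPa
Final effective stress: σ'_f = 50.355 + 20.253 = 70.608 kPa.
σ'_f = 70.608 > σ'_p = 60.5 kPa, so the stress path crosses the preconsolidation pressure — recompression up to σ'_p, then virgin compression beyond:
S_c = H/(1+e₀)·[C_r·log₁₀(σ'_p/σ'_0) + C_c·log₁₀(σ'_f/σ'_p)]
    = 7.3/2.08 × [0.05×log₁₀(60.5/50.355) + 0.35×log₁₀(70.608/60.5)]
    = 3.5096 × [0.0039856 + 0.023484] = 0.09641 m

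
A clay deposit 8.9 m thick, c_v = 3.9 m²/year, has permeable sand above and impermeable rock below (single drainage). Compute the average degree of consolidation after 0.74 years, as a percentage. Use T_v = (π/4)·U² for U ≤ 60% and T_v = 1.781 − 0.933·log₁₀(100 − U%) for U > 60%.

Drainage path length: H_d = H = 8.9 m (single drainage).
T_v = c_v·t/H_d² = 3.9×0.74/8.9² = 0.036435.
T_v = 0.036435 corresponds to the U ≤ 60% branch:
U = √(4T_v/π) = 0.2154

U ≈ 21.5 %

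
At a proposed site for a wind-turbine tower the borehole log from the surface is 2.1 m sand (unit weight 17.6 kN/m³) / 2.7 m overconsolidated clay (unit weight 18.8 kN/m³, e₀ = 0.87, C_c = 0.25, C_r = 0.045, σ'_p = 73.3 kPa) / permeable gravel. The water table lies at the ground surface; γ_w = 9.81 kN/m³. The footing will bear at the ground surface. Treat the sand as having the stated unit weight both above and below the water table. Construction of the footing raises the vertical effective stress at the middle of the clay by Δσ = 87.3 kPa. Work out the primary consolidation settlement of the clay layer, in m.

Mid-depth of clay below the ground surface: z = 2.1 + 2.7/2 = 3.45 m.
Total vertical stress at mid-clay: σ_v = 17.6×2.1 + 18.8×1.35 = 62.34 kPa.
Pore pressure: u = 9.81×(3.45 − 0) = 33.845 kPa.
Initial effective stress: σ'_0 = σ_v − u = 62.34 − 33.845 = 28.495 kPa.
Final effective stress: σ'_f = 28.495 + 87.3 = 115.8 kPa.
σ'_f = 115.8 > σ'_p = 73.3 kPa, so the stress path crosses the preconsolidation pressure — recompression up to σ'_p, then virgin compression beyond:
S_c = H/(1+e₀)·[C_r·log₁₀(σ'_p/σ'_0) + C_c·log₁₀(σ'_f/σ'_p)]
    = 2.7/1.87 × [0.045×log₁₀(73.3/28.495) + 0.25×log₁₀(115.8/73.3)]
    = 1.4439 × [0.018465 + 0.049651] = 0.09835 m

S_c ≈ 0.0984 m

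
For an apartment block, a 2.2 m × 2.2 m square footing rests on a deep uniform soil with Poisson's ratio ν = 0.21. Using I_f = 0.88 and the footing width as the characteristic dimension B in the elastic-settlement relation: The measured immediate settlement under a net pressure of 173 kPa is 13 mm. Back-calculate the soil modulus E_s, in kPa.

E_s ≈ 24600 kPa

S_e = q·B·(1−ν²)/E_s · I_f  ⇒  E_s = q·B·(1−ν²)·I_f / S_e.
E_s = 173 × 2.2 × 0.9559 × 0.88 / 0.013 = 24630 kPa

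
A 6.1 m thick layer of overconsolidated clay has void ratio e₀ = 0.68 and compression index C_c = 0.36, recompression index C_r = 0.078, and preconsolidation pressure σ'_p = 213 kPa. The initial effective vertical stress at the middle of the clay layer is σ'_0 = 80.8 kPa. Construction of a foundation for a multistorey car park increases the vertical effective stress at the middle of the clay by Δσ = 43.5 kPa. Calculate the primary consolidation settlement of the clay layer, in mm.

S_c ≈ 53 mm

Final effective stress: σ'_f = 80.8 + 43.5 = 124.3 kPa.
σ'_f = 124.3 ≤ σ'_p = 213 kPa, so the clay remains overconsolidated and only the recompression index applies:
S_c = C_r·H/(1+e₀)·log₁₀(σ'_f/σ'_0) = 0.078×6.1/1.68×log₁₀(124.3/80.8)
    = 0.28322 × 0.18706 = 0.05298 m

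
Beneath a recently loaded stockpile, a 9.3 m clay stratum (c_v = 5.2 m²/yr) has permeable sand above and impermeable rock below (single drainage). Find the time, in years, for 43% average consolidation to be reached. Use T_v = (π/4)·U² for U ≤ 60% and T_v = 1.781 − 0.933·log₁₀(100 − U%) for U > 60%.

t ≈ 2.42 years

Drainage path length: H_d = H = 9.3 m (single drainage).
U ≤ 60%: T_v = (π/4)·U² = (π/4)×0.43² = 0.14522.
t = T_v·H_d²/c_v = 0.14522×9.3²/5.2 = 2.415 years.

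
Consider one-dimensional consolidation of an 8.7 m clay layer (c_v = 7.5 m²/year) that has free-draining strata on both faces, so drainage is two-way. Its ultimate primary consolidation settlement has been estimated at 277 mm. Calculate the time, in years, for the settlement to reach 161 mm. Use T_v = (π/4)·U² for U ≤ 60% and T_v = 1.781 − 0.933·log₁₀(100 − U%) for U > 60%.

Drainage path length: H_d = H/2 = 4.35 m (double drainage).
U = S(t)/S_ult = 161/277 = 0.5812.
U ≤ 60%: T_v = (π/4)·U² = (π/4)×0.58123² = 0.26533.
t = T_v·H_d²/c_v = 0.26533×4.35²/7.5 = 0.6694 years.

t ≈ 0.669 years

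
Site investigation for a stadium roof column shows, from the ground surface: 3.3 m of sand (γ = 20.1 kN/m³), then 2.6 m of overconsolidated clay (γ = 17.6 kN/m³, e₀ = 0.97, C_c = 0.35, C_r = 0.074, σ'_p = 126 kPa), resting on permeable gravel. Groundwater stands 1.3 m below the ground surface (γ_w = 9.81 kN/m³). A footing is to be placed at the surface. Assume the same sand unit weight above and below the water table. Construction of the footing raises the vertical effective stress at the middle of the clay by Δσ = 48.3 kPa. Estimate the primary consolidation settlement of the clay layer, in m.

S_c ≈ 0.0261 m

Mid-depth of clay below the ground surface: z = 3.3 + 2.6/2 = 4.6 m.
Total vertical stress at mid-clay: σ_v = 20.1×3.3 + 17.6×1.3 = 89.21 kPa.
Pore pressure: u = 9.81×(4.6 − 1.3) = 32.373 kPa.
Initial effective stress: σ'_0 = σ_v − u = 89.21 − 32.373 = 56.837 kPa.
Final effective stress: σ'_f = 56.837 + 48.3 = 105.14 kPa.
σ'_f = 105.14 ≤ σ'_p = 126 kPa, so the clay remains overconsolidated and only the recompression index applies:
S_c = C_r·H/(1+e₀)·log₁₀(σ'_f/σ'_0) = 0.074×2.6/1.97×log₁₀(105.14/56.837)
    = 0.097665 × 0.26714 = 0.02609 m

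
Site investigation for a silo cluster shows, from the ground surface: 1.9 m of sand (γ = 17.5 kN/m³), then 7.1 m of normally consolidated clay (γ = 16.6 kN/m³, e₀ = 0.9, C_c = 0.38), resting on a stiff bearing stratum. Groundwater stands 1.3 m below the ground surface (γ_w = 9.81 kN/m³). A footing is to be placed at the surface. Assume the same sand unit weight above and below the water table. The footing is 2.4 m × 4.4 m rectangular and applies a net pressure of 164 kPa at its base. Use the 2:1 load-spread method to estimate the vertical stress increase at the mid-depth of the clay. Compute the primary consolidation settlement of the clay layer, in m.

S_c ≈ 0.223 m

Mid-depth of clay below the ground surface: z = 1.9 + 7.1/2 = 5.45 m.
Total vertical stress at mid-clay: σ_v = 17.5×1.9 + 16.6×3.55 = 92.18 kPa.
Pore pressure: u = 9.81×(5.45 − 1.3) = 40.712 kPa.
Initial effective stress: σ'_0 = σ_v − u = 92.18 − 40.712 = 51.468 kPa.
Stress increase at mid-clay by the 2:1 spreading method:
Δσ = qBL/((B+z)(L+z)) = 164×2.4×4.4/((2.4+5.45)(4.4+5.45)) = 22.398 kPa
Final effective stress: σ'_f = σ'_0 + Δσ = 51.468 + 22.398 = 73.866 kPa.
Normally consolidated clay, so the full stress increment lies on the virgin compression line:
S_c = C_c·H/(1+e₀)·log₁₀(σ'_f/σ'_0) = 0.38×7.1/(1+0.9)×log₁₀(73.866/51.468)
    = 1.42 × 0.15691 = 0.2228 m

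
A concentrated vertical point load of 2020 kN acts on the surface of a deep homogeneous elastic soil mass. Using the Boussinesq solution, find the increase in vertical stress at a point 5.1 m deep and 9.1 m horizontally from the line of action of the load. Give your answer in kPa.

Boussinesq vertical stress below a point load on an elastic half-space:
Δσ_z = 3P/(2πz²) · [1 + (r/z)²]^(−5/2)
r/z = 9.1/5.1 = 1.7843; [1+(r/z)²]^(−5/2) = 0.027931.
Δσ_z = 3×2020/(2π×5.1²) × 0.027931 = 37.081 × 0.027931 = 1.036 kPa

Δσ_z ≈ 1.04 kPa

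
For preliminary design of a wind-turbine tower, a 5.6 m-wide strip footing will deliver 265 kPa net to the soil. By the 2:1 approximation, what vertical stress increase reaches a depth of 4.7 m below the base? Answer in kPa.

By the 2:1 method the load spreads at 1 horizontal : 2 vertical, so at depth z the loaded area has grown by z in each plan dimension:
Δσ = qB/(B+z) = 265×5.6/(5.6+4.7) = 144.08 kPa

Δσ_z ≈ 144 kPa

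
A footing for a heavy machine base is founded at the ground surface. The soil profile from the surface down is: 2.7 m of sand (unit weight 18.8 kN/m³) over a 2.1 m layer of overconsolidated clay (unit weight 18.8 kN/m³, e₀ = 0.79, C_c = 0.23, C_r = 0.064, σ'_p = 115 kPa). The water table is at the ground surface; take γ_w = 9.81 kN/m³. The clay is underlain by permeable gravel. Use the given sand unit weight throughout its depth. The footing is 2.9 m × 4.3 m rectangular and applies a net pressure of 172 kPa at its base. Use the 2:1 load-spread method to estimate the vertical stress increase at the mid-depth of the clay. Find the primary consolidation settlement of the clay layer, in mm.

Mid-depth of clay below the ground surface: z = 2.7 + 2.1/2 = 3.75 m.
Total vertical stress at mid-clay: σ_v = 18.8×2.7 + 18.8×1.05 = 70.5 kPa.
Pore pressure: u = 9.81×(3.75 − 0) = 36.788 kPa.
Initial effective stress: σ'_0 = σ_v − u = 70.5 − 36.788 = 33.712 kPa.
Stress increase at mid-clay by the 2:1 spreading method:
Δσ = qBL/((B+z)(L+z)) = 172×2.9×4.3/((2.9+3.75)(4.3+3.75)) = 40.066 kPa
Final effective stress: σ'_f = 33.712 + 40.066 = 73.778 kPa.
σ'_f = 73.778 ≤ σ'_p = 115 kPa, so the clay remains overconsolidated and only the recompression index applies:
S_c = C_r·H/(1+e₀)·log₁₀(σ'_f/σ'_0) = 0.064×2.1/1.79×log₁₀(73.778/33.712)
    = 0.075085 × 0.34014 = 0.02554 m

S_c ≈ 25.5 mm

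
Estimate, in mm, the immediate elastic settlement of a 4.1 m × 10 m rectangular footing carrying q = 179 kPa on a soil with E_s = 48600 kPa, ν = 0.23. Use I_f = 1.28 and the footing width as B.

S_e ≈ 18.3 mm

Immediate (elastic) settlement: S_e = q·B·(1−ν²)/E_s · I_f.
S_e = 179 × 4.1 × (1 − 0.23²) / 48600 × 1.28
    = 179 × 4.1 × 0.9471 / 48600 × 1.28
    = 0.01831 m = 18.31 mm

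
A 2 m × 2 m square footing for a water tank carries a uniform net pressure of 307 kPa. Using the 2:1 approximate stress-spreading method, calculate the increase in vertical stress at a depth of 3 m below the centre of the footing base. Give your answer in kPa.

Δσ_z ≈ 49.1 kPa

By the 2:1 method the load spreads at 1 horizontal : 2 vertical, so at depth z the loaded area has grown by z in each plan dimension:
Δσ = qBL/((B+z)(L+z)) = 307×2×2/((2+3)(2+3)) = 49.12 kPa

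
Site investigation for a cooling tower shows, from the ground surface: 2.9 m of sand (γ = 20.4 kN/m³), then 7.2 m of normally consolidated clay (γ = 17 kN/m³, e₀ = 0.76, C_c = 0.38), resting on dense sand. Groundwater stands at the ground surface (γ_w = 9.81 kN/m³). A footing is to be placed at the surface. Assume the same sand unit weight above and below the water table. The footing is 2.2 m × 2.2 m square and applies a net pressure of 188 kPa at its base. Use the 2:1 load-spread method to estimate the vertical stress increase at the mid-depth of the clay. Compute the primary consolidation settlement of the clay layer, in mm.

Mid-depth of clay below the ground surface: z = 2.9 + 7.2/2 = 6.5 m.
Total vertical stress at mid-clay: σ_v = 20.4×2.9 + 17×3.6 = 120.36 kPa.
Pore pressure: u = 9.81×(6.5 − 0) = 63.765 kPa.
Initial effective stress: σ'_0 = σ_v − u = 120.36 − 63.765 = 56.595 kPa.
Stress increase at mid-clay by the 2:1 spreading method:
Δσ = qBL/((B+z)(L+z)) = 188×2.2×2.2/((2.2+6.5)(2.2+6.5)) = 12.022 kPa
Final effective stress: σ'_f = σ'_0 + Δσ = 56.595 + 12.022 = 68.617 kPa.
Normally consolidated clay, so the full stress increment lies on the virgin compression line:
S_c = C_c·H/(1+e₀)·log₁₀(σ'_f/σ'_0) = 0.38×7.2/(1+0.76)×log₁₀(68.617/56.595)
    = 1.5545 × 0.083654 = 0.13 m

S_c ≈ 130 mm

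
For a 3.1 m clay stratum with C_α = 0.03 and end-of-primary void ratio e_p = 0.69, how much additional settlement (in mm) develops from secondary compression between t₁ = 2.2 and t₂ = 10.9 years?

Secondary compression: S_s = C_α·H/(1+e_p)·log₁₀(t₂/t₁)
S_s = 0.03×3.1/(1+0.69)×log₁₀(10.9/2.2)
    = 0.05503 × 0.695 = 0.03825 m

S_s ≈ 38.2 mm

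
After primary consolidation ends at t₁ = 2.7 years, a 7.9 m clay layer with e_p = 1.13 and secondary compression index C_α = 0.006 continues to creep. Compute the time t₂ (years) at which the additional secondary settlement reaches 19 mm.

t₂ ≈ 19.3 years

S_s = C_α·H/(1+e_p)·log₁₀(t₂/t₁) ⇒ log₁₀(t₂/t₁) = S_s·(1+e_p)/(C_α·H).
log₁₀(t₂/t₁) = 0.019 × (1+1.13) / (0.006×7.9) = 0.8538
t₂ = t₁ × 10^0.8538 = 2.7 × 7.142 = 19.28 years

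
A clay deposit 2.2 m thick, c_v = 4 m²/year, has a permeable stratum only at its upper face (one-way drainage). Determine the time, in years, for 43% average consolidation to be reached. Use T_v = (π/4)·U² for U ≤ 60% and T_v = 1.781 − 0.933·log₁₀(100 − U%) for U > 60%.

Drainage path length: H_d = H = 2.2 m (single drainage).
U ≤ 60%: T_v = (π/4)·U² = (π/4)×0.43² = 0.14522.
t = T_v·H_d²/c_v = 0.14522×2.2²/4 = 0.1757 years.

t ≈ 0.176 years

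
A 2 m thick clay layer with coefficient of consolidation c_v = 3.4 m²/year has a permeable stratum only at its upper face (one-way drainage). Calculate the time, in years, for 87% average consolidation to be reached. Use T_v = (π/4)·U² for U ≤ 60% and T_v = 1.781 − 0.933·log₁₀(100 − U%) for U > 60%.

Drainage path length: H_d = H = 2 m (single drainage).
U > 60%: T_v = 1.781 − 0.933·log₁₀(100 − 87) = 0.74169.
t = T_v·H_d²/c_v = 0.74169×2²/3.4 = 0.8726 years.

t ≈ 0.873 years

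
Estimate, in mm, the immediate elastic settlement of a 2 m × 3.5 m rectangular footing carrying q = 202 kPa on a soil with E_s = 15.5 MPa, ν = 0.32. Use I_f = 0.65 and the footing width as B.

Immediate (elastic) settlement: S_e = q·B·(1−ν²)/E_s · I_f.
E_s = 15.5 MPa = 15500 kPa.
S_e = 202 × 2 × (1 − 0.32²) / 15500 × 0.65
    = 202 × 2 × 0.8976 / 15500 × 0.65
    = 0.01521 m = 15.21 mm

S_e ≈ 15.2 mm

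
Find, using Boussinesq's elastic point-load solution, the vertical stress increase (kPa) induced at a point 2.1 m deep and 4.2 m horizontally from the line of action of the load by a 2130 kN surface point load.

Δσ_z ≈ 4.13 kPa

Boussinesq vertical stress below a point load on an elastic half-space:
Δσ_z = 3P/(2πz²) · [1 + (r/z)²]^(−5/2)
r/z = 4.2/2.1 = 2; [1+(r/z)²]^(−5/2) = 0.017889.
Δσ_z = 3×2130/(2π×2.1²) × 0.017889 = 230.61 × 0.017889 = 4.125 kPa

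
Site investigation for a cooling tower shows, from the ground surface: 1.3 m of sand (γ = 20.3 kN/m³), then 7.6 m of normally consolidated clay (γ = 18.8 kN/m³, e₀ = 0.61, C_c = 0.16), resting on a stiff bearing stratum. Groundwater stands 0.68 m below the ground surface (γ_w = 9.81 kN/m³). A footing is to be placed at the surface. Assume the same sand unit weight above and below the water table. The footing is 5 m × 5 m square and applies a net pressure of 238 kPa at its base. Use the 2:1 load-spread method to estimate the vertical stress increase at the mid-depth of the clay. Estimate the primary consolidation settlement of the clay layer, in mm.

S_c ≈ 239 mm

Mid-depth of clay below the ground surface: z = 1.3 + 7.6/2 = 5.1 m.
Total vertical stress at mid-clay: σ_v = 20.3×1.3 + 18.8×3.8 = 97.83 kPa.
Pore pressure: u = 9.81×(5.1 − 0.68) = 43.36 kPa.
Initial effective stress: σ'_0 = σ_v − u = 97.83 − 43.36 = 54.47 kPa.
Stress increase at mid-clay by the 2:1 spreading method:
Δσ = qBL/((B+z)(L+z)) = 238×5×5/((5+5.1)(5+5.1)) = 58.328 kPa
Final effective stress: σ'_f = σ'_0 + Δσ = 54.47 + 58.328 = 112.8 kPa.
Normally consolidated clay, so the full stress increment lies on the virgin compression line:
S_c = C_c·H/(1+e₀)·log₁₀(σ'_f/σ'_0) = 0.16×7.6/(1+0.61)×log₁₀(112.8/54.47)
    = 0.75528 × 0.31615 = 0.2388 m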